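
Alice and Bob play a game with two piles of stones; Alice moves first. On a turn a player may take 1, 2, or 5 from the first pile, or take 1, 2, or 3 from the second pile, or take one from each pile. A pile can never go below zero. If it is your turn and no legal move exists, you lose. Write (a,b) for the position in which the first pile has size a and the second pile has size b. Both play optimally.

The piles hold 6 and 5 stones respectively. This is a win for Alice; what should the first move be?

Move to (5,5).

Use the standard recursion: the mover loses at a terminal position; elsewhere, the mover wins exactly when some move hands the opponent an L position.
No move ever increases a pile, so every position that can arise here has a ≤ 6 and b ≤ 5; it is enough to label the cells with 0 ≤ a ≤ 6 and 0 ≤ b ≤ 5.
Every move lowers a or b (never raises either), so fill the grid row by row in increasing a, and left to right within a row: each cell's successors are then already labelled.
      b=0  b=1  b=2  b=3  b=4  b=5
a=0:    L    W    W    W    L    W
a=1:    W    W    L    W    W    W
a=2:    W    L    W    W    W    L
a=3:    L    W    W    W    L    W
a=4:    W    W    L    W    W    W
a=5:    W    L    W    W    W    L
a=6:    L    W    W    W    L    W
Cells with no legal move (terminal, hence L): (0,0).
The remaining L cells, each justified by listing all of its moves:
(0,4): only reaches (0,3)(W), (0,2)(W), (0,1)(W), all W → L
(1,2): only reaches (0,2)(W), (1,1)(W), (1,0)(W), (0,1)(W), all W → L
(2,1): only reaches (1,1)(W), (0,1)(W), (2,0)(W), (1,0)(W), all W → L
(2,5): only reaches (1,5)(W), (0,5)(W), (2,4)(W), (2,3)(W), (2,2)(W), (1,4)(W), all W → L
(3,0): only reaches (2,0)(W), (1,0)(W), all W → L
(3,4): only reaches (2,4)(W), (1,4)(W), (3,3)(W), (3,2)(W), (3,1)(W), (2,3)(W), all W → L
(4,2): only reaches (3,2)(W), (2,2)(W), (4,1)(W), (4,0)(W), (3,1)(W), all W → L
(5,1): only reaches (4,1)(W), (3,1)(W), (0,1)(W), (5,0)(W), (4,0)(W), all W → L
(5,5): only reaches (4,5)(W), (3,5)(W), (0,5)(W), (5,4)(W), (5,3)(W), (5,2)(W), (4,4)(W), all W → L
(6,0): only reaches (5,0)(W), (4,0)(W), (1,0)(W), all W → L
(6,4): only reaches (5,4)(W), (4,4)(W), (1,4)(W), (6,3)(W), (6,2)(W), (6,1)(W), (5,3)(W), all W → L
Every other cell has at least one move into one of the L cells above, so it is W.
From (6,5), the L positions reachable in one move are: (5,5), (6,4). Any move reaching one of these is winning.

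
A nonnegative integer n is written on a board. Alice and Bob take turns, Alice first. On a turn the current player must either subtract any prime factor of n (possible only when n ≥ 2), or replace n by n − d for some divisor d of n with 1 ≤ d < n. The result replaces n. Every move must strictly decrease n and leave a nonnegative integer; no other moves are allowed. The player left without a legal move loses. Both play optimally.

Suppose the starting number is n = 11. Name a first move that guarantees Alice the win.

Compute win/loss labels from the base case upward. A position with no move is L. Any other position is W if it can reach an L in one move, else L.
n=0: no move → L
n=1: no move → L
n=2: →0(L), so W
n=3: →0(L), so W
n=4: →2(W), 3(W) — all W, so L
n=5: →0(L), so W
n=6: →4(L), so W
n=7: →0(L), so W
n=8: →4(L), so W
n=9: →6(W), 8(W) — all W, so L
n=10: →9(L), so W
n=11: →0(L), so W
From 11, the L positions reachable in one move are: 0.

Move to 0.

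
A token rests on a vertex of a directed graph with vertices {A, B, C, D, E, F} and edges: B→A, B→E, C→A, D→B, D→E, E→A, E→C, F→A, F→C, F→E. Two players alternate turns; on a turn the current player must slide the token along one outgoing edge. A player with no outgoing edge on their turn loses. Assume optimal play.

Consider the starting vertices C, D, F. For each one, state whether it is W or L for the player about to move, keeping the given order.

Label each position W (a win for the player to move) or L (a loss). A position with no legal move is L; any other position is W exactly when some move reaches an L, and L when every move reaches a W.
Every edge goes from a vertex to one that appears earlier in the order A, C, E, B, F, D, so processing vertices in that order labels each vertex after all of its successors.
A: no outgoing edge → L
C: reaches L-position A → W
E: reaches L-position A → W
B: reaches L-position A → W
F: reaches L-position A → W
D: only reaches B(W), E(W), all W → L

C: W, D: L, F: W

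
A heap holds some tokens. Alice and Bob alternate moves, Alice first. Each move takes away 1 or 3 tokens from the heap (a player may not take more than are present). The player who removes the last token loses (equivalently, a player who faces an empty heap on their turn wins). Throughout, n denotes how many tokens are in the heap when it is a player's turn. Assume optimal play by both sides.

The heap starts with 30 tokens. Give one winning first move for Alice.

Work bottom-up. With no move the player to move wins. Otherwise the position is W if at least one move leads to an L position for the opponent, and L if every move leads to a W.
n=0: no move; the opponent has just taken the last token and therefore loses → W
n=1: →0(W) only, which is W, so L
n=2: →1(L), so W
n=3: →2(W), 0(W) — all W, so L
n=4: →3(L), so W
n=5: →4(W), 2(W) — all W, so L
n=6: →5(L), so W
n=7: →6(W), 4(W) — all W, so L
n=8: →7(L), so W
n=9: →8(W), 6(W) — all W, so L
n=10: →9(L), so W
n=11: →10(W), 8(W) — all W, so L
n=12: →11(L), so W
n=13: →12(W), 10(W) — all W, so L
n=14: →13(L), so W
n=15: →14(W), 12(W) — all W, so L
n=16: →15(L), so W
n=17: →16(W), 14(W) — all W, so L
n=18: →17(L), so W
n=19: →18(W), 16(W) — all W, so L
n=20: →19(L), so W
n=21: →20(W), 18(W) — all W, so L
n=22: →21(L), so W
n=23: →22(W), 20(W) — all W, so L
n=24: →23(L), so W
n=25: →24(W), 22(W) — all W, so L
n=26: →25(L), so W
n=27: →26(W), 24(W) — all W, so L
n=28: →27(L), so W
n=29: →28(W), 26(W) — all W, so L
n=30: →29(L), so W
From 30, the L positions reachable in one move are: 29, 27. Any move reaching one of these is winning.

Remove 1, leaving 29.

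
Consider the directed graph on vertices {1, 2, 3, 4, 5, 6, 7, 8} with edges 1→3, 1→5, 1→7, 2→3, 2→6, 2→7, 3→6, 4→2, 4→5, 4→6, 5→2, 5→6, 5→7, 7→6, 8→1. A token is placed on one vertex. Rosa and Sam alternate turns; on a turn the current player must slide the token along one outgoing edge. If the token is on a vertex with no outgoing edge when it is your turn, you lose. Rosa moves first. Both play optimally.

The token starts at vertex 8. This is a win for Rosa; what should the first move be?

Classify positions by backward induction: terminal positions (no move available) are L. From any other position, the mover wins iff some move reaches an L.
Every edge goes from a vertex to one that appears earlier in the order 6, 3, 7, 2, 5, 1, 8, 4, so processing vertices in that order labels each vertex after all of its successors.
6: no outgoing edge → L
3: W (go to 6, an L position)
7: W (go to 6, an L position)
2: W (go to 6, an L position)
5: W (go to 6, an L position)
1: L (options 5(W), 7(W), 3(W) are all W)
8: W (go to 1, an L position)
4: W (go to 6, an L position)
From 8, the L positions reachable in one move are: 1.

Move to 1.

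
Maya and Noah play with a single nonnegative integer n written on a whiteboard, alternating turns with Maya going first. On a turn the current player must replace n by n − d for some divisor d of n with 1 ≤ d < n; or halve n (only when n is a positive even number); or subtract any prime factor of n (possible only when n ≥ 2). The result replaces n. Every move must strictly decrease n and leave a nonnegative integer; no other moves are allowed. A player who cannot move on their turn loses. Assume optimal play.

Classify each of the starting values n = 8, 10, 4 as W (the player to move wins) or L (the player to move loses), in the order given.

Label each position W (a win for the player to move) or L (a loss). A position with no legal move is L; any other position is W exactly when some move reaches an L, and L when every move reaches a W.
n=0: no move → L
n=1: no move → L
n=2: can move to 0, which is L ⇒ W
n=3: can move to 0, which is L ⇒ W
n=4: moves to 2(W), 3(W); every one is W ⇒ L
n=5: can move to 0, which is L ⇒ W
n=6: can move to 4, which is L ⇒ W
n=7: can move to 0, which is L ⇒ W
n=8: can move to 4, which is L ⇒ W
n=9: moves to 6(W), 8(W); every one is W ⇒ L
n=10: can move to 9, which is L ⇒ W

8: W, 10: W, 4: L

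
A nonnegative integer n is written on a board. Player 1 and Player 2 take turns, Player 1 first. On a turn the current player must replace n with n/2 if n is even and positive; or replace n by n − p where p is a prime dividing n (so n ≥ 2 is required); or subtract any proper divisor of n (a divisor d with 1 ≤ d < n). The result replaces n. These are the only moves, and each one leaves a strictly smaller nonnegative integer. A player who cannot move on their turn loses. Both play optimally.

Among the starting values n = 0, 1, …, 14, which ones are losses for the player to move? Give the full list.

0, 1, 4, 9, 14

Label each position W (a win for the player to move) or L (a loss). A position with no legal move is L; any other position is W exactly when some move reaches an L, and L when every move reaches a W.
n=0: no move → L
n=1: no move → L
n=2: W (go to 0, an L position)
n=3: W (go to 0, an L position)
n=4: L (options 2(W), 3(W) are all W)
n=5: W (go to 0, an L position)
n=6: W (go to 4, an L position)
n=7: W (go to 0, an L position)
n=8: W (go to 4, an L position)
n=9: L (options 6(W), 8(W) are all W)
n=10: W (go to 9, an L position)
n=11: W (go to 0, an L position)
n=12: W (go to 9, an L position)
n=13: W (go to 0, an L position)
n=14: L (options 7(W), 12(W), 13(W) are all W)
Reading off the rows marked L gives the requested list; there are 5 such values of n.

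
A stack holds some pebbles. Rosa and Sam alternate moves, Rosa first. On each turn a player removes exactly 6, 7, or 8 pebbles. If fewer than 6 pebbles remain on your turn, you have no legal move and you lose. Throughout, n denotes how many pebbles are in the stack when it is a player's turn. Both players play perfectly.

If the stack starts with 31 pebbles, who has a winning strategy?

Work bottom-up. With no move the player to move loses. Otherwise the position is W if at least one move leads to an L position for the opponent, and L if every move leads to a W.
n=0: no move → L
n=1: no move → L
n=2: no move → L
n=3: no move → L
n=4: no move → L
n=5: no move → L
n=6: reaches L-position 0 → W
n=7: reaches L-position 1 → W
n=8: reaches L-position 2 → W
n=9: reaches L-position 3 → W
n=10: reaches L-position 4 → W
n=11: reaches L-position 5 → W
n=12: reaches L-position 5 → W
n=13: reaches L-position 5 → W
n=14: only reaches 8(W), 7(W), 6(W), all W → L
n=15: only reaches 9(W), 8(W), 7(W), all W → L
n=16: only reaches 10(W), 9(W), 8(W), all W → L
n=17: only reaches 11(W), 10(W), 9(W), all W → L
n=18: only reaches 12(W), 11(W), 10(W), all W → L
n=19: only reaches 13(W), 12(W), 11(W), all W → L
n=20: reaches L-position 14 → W
n=21: reaches L-position 15 → W
n=22: reaches L-position 16 → W
n=23: reaches L-position 17 → W
n=24: reaches L-position 18 → W
n=25: reaches L-position 19 → W
n=26: reaches L-position 19 → W
n=27: reaches L-position 19 → W
n=28: only reaches 22(W), 21(W), 20(W), all W → L
n=29: only reaches 23(W), 22(W), 21(W), all W → L
n=30: only reaches 24(W), 23(W), 22(W), all W → L
n=31: only reaches 25(W), 24(W), 23(W), all W → L
The starting position 31 is L: whatever Rosa does, the opponent receives a W position.

Sam wins.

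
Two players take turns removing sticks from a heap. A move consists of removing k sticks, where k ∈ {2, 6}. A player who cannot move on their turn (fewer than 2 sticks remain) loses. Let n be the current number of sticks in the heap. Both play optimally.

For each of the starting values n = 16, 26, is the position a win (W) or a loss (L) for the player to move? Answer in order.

16: L, 26: W

Use the standard recursion: the mover loses at a terminal position; elsewhere, the mover wins exactly when some move hands the opponent an L position.
n=0: no move → L
n=1: no move → L
n=2: →0(L), so W
n=3: →1(L), so W
n=4: →2(W) only, which is W, so L
n=5: →3(W) only, which is W, so L
n=6: →4(L), so W
n=7: →5(L), so W
n=8: →6(W), 2(W) — all W, so L
n=9: →7(W), 3(W) — all W, so L
n=10: →8(L), so W
n=11: →9(L), so W
n=12: →10(W), 6(W) — all W, so L
n=13: →11(W), 7(W) — all W, so L
n=14: →12(L), so W
n=15: →13(L), so W
n=16: →14(W), 10(W) — all W, so L
n=17: →15(W), 11(W) — all W, so L
n=18: →16(L), so W
n=19: →17(L), so W
n=20: →18(W), 14(W) — all W, so L
n=21: →19(W), 15(W) — all W, so L
n=22: →20(L), so W
n=23: →21(L), so W
n=24: →22(W), 18(W) — all W, so L
n=25: →23(W), 19(W) — all W, so L
n=26: →24(L), so W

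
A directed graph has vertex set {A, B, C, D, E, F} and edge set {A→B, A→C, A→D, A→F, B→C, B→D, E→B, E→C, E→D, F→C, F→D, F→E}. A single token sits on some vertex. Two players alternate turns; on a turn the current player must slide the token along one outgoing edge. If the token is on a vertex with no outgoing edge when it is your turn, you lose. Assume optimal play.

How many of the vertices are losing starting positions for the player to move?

2

Compute win/loss labels from the base case upward. A position with no move is L. Any other position is W if it can reach an L in one move, else L.
Every edge goes from a vertex to one that appears earlier in the order D, C, B, E, F, A, so processing vertices in that order labels each vertex after all of its successors.
D: no outgoing edge → L
C: no outgoing edge → L
B: can move to C, which is L ⇒ W
E: can move to C, which is L ⇒ W
F: can move to C, which is L ⇒ W
A: can move to C, which is L ⇒ W
The L vertices are C, D; that is 2 in all.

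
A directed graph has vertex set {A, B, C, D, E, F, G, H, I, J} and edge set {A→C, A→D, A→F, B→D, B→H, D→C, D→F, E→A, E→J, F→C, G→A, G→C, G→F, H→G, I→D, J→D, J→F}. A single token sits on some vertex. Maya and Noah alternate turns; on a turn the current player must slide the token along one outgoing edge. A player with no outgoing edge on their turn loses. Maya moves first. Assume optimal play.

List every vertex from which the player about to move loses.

C, H, I, J

Work bottom-up. With no move the player to move loses. Otherwise the position is W if at least one move leads to an L position for the opponent, and L if every move leads to a W.
Every edge goes from a vertex to one that appears earlier in the order C, F, D, A, G, H, B, J, I, E, so processing vertices in that order labels each vertex after all of its successors.
C: no outgoing edge → L
F: reaches L-position C → W
D: reaches L-position C → W
A: reaches L-position C → W
G: reaches L-position C → W
H: only reaches G(W), which is W → L
B: reaches L-position H → W
J: only reaches D(W), F(W), all W → L
I: only reaches D(W), which is W → L
E: reaches L-position J → W
Reading off the rows marked L gives the requested list; there are 4 such vertices.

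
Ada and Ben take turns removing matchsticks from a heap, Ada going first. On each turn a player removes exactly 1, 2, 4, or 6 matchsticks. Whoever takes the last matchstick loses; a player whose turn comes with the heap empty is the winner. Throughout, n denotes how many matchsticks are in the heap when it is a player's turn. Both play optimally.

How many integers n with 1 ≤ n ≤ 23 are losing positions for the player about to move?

Build the W/L table. Terminal = W. A non-terminal position is W if it has a move to some L; otherwise it is L.
n=0: no move; the opponent has just taken the last matchstick and therefore loses → W
n=1: L (sole option 0(W) is W)
n=2: W (go to 1, an L position)
n=3: W (go to 1, an L position)
n=4: L (options 3(W), 2(W), 0(W) are all W)
n=5: W (go to 4, an L position)
n=6: W (go to 4, an L position)
n=7: W (go to 1, an L position)
n=8: W (go to 4, an L position)
n=9: L (options 8(W), 7(W), 5(W), 3(W) are all W)
n=10: W (go to 9, an L position)
n=11: W (go to 9, an L position)
n=12: L (options 11(W), 10(W), 8(W), 6(W) are all W)
n=13: W (go to 12, an L position)
n=14: W (go to 12, an L position)
n=15: W (go to 9, an L position)
n=16: W (go to 12, an L position)
n=17: L (options 16(W), 15(W), 13(W), 11(W) are all W)
n=18: W (go to 17, an L position)
n=19: W (go to 17, an L position)
n=20: L (options 19(W), 18(W), 16(W), 14(W) are all W)
n=21: W (go to 20, an L position)
n=22: W (go to 20, an L position)
n=23: W (go to 17, an L position)
L entries with 1 ≤ n ≤ 23 (the range starts at n=1): n = 1, 4, 9, 12, 17, 20; that makes 6.

6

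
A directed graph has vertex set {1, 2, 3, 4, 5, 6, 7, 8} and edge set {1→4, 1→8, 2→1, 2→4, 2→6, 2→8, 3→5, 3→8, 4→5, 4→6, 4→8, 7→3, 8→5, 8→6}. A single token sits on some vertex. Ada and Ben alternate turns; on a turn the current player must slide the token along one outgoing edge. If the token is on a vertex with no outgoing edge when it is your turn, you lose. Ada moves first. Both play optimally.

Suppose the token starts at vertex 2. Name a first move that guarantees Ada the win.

Move to 1.

Positions with no move are L. A position that does have a move is losing for the player to move precisely when every available move leads to a winning position for the opponent. Fill in the labels:
Every edge goes from a vertex to one that appears earlier in the order 5, 6, 8, 4, 3, 7, 1, 2, so processing vertices in that order labels each vertex after all of its successors.
5: no outgoing edge → L
6: no outgoing edge → L
8: W (go to 6, an L position)
4: W (go to 6, an L position)
3: W (go to 5, an L position)
7: L (sole option 3(W) is W)
1: L (options 4(W), 8(W) are all W)
2: W (go to 1, an L position)
From 2, the L positions reachable in one move are: 1, 6. Any move reaching one of these is winning.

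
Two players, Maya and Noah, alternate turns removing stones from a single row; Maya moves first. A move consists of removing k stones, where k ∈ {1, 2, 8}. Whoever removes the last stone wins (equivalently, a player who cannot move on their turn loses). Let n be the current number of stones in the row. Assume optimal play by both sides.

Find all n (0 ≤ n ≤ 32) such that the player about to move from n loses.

Positions with no move are L. A position that does have a move is losing for the player to move precisely when every available move leads to a winning position for the opponent. Fill in the labels:
n=0: no move → L
n=1: reaches L-position 0 → W
n=2: reaches L-position 0 → W
n=3: only reaches 2(W), 1(W), all W → L
n=4: reaches L-position 3 → W
n=5: reaches L-position 3 → W
n=6: only reaches 5(W), 4(W), all W → L
n=7: reaches L-position 6 → W
n=8: reaches L-position 6 → W
n=9: only reaches 8(W), 7(W), 1(W), all W → L
n=10: reaches L-position 9 → W
n=11: reaches L-position 9 → W
n=12: only reaches 11(W), 10(W), 4(W), all W → L
n=13: reaches L-position 12 → W
n=14: reaches L-position 12 → W
n=15: only reaches 14(W), 13(W), 7(W), all W → L
n=16: reaches L-position 15 → W
n=17: reaches L-position 15 → W
n=18: only reaches 17(W), 16(W), 10(W), all W → L
n=19: reaches L-position 18 → W
n=20: reaches L-position 18 → W
n=21: only reaches 20(W), 19(W), 13(W), all W → L
n=22: reaches L-position 21 → W
n=23: reaches L-position 21 → W
n=24: only reaches 23(W), 22(W), 16(W), all W → L
n=25: reaches L-position 24 → W
n=26: reaches L-position 24 → W
n=27: only reaches 26(W), 25(W), 19(W), all W → L
n=28: reaches L-position 27 → W
n=29: reaches L-position 27 → W
n=30: only reaches 29(W), 28(W), 22(W), all W → L
n=31: reaches L-position 30 → W
n=32: reaches L-position 30 → W
Reading off the rows marked L gives the requested list; there are 11 such values of n.

0, 3, 6, 9, 12, 15, 18, 21, 24, 27, 30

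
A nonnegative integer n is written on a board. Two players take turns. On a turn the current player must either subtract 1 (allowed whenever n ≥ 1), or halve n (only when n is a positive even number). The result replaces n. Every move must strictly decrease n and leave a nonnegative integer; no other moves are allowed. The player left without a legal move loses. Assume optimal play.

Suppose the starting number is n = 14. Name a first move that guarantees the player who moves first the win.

Move to 7.

Label each position W (a win for the player to move) or L (a loss). A position with no legal move is L; any other position is W exactly when some move reaches an L, and L when every move reaches a W.
n=0: no move → L
n=1: can move to 0, which is L ⇒ W
n=2: the only move is to 1(W), a W ⇒ L
n=3: can move to 2, which is L ⇒ W
n=4: can move to 2, which is L ⇒ W
n=5: the only move is to 4(W), a W ⇒ L
n=6: can move to 5, which is L ⇒ W
n=7: the only move is to 6(W), a W ⇒ L
n=8: can move to 7, which is L ⇒ W
n=9: the only move is to 8(W), a W ⇒ L
n=10: can move to 5, which is L ⇒ W
n=11: the only move is to 10(W), a W ⇒ L
n=12: can move to 11, which is L ⇒ W
n=13: the only move is to 12(W), a W ⇒ L
n=14: can move to 7, which is L ⇒ W
From 14, the L positions reachable in one move are: 7, 13. Any move reaching one of these is winning.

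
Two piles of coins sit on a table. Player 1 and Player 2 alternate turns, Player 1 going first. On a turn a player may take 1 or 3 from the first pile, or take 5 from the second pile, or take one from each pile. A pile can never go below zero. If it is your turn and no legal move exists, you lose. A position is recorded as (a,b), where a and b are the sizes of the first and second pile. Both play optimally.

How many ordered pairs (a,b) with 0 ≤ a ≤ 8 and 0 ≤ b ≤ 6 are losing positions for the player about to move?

Use the standard recursion: the mover loses at a terminal position; elsewhere, the mover wins exactly when some move hands the opponent an L position.
Every move lowers a or b (never raises either), so fill the grid row by row in increasing a, and left to right within a row: each cell's successors are then already labelled.
      b=0  b=1  b=2  b=3  b=4  b=5  b=6
a=0:    L    L    L    L    L    W    W
a=1:    W    W    W    W    W    W    L
a=2:    L    L    L    L    L    W    W
a=3:    W    W    W    W    W    W    L
a=4:    L    L    L    L    L    W    W
a=5:    W    W    W    W    W    W    L
a=6:    L    L    L    L    L    W    W
a=7:    W    W    W    W    W    W    L
a=8:    L    L    L    L    L    W    W
Cells with no legal move (terminal, hence L): (0,0), (0,1), (0,2), (0,3), (0,4).
The remaining L cells, each justified by listing all of its moves:
(1,6): →(0,6)(W), (1,1)(W), (0,5)(W) — all W, so L
(2,0): →(1,0)(W) only, which is W, so L
(2,1): →(1,1)(W), (1,0)(W) — all W, so L
(2,2): →(1,2)(W), (1,1)(W) — all W, so L
(2,3): →(1,3)(W), (1,2)(W) — all W, so L
(2,4): →(1,4)(W), (1,3)(W) — all W, so L
(3,6): →(2,6)(W), (0,6)(W), (3,1)(W), (2,5)(W) — all W, so L
(4,0): →(3,0)(W), (1,0)(W) — all W, so L
(4,1): →(3,1)(W), (1,1)(W), (3,0)(W) — all W, so L
(4,2): →(3,2)(W), (1,2)(W), (3,1)(W) — all W, so L
(4,3): →(3,3)(W), (1,3)(W), (3,2)(W) — all W, so L
(4,4): →(3,4)(W), (1,4)(W), (3,3)(W) — all W, so L
(5,6): →(4,6)(W), (2,6)(W), (5,1)(W), (4,5)(W) — all W, so L
(6,0): →(5,0)(W), (3,0)(W) — all W, so L
(6,1): →(5,1)(W), (3,1)(W), (5,0)(W) — all W, so L
(6,2): →(5,2)(W), (3,2)(W), (5,1)(W) — all W, so L
(6,3): →(5,3)(W), (3,3)(W), (5,2)(W) — all W, so L
(6,4): →(5,4)(W), (3,4)(W), (5,3)(W) — all W, so L
(7,6): →(6,6)(W), (4,6)(W), (7,1)(W), (6,5)(W) — all W, so L
(8,0): →(7,0)(W), (5,0)(W) — all W, so L
(8,1): →(7,1)(W), (5,1)(W), (7,0)(W) — all W, so L
(8,2): →(7,2)(W), (5,2)(W), (7,1)(W) — all W, so L
(8,3): →(7,3)(W), (5,3)(W), (7,2)(W) — all W, so L
(8,4): →(7,4)(W), (5,4)(W), (7,3)(W) — all W, so L
Every other cell has at least one move into one of the L cells above, so it is W.
L cells per row: a=0: 5, a=1: 1, a=2: 5, a=3: 1, a=4: 5, a=5: 1, a=6: 5, a=7: 1, a=8: 5; total 29.

29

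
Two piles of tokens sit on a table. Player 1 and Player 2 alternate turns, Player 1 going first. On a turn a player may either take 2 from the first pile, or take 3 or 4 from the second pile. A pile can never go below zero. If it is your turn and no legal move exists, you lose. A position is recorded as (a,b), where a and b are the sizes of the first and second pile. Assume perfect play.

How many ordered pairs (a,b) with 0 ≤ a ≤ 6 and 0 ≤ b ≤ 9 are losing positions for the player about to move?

33

Classify positions by backward induction: terminal positions (no move available) are L. From any other position, the mover wins iff some move reaches an L.
Every move lowers a or b (never raises either), so fill the grid row by row in increasing a, and left to right within a row: each cell's successors are then already labelled.
      b=0  b=1  b=2  b=3  b=4  b=5  b=6  b=7  b=8  b=9
a=0:    L    L    L    W    W    W    W    L    L    L
a=1:    L    L    L    W    W    W    W    L    L    L
a=2:    W    W    W    L    L    L    W    W    W    W
a=3:    W    W    W    L    L    L    W    W    W    W
a=4:    L    L    L    W    W    W    W    L    L    L
a=5:    L    L    L    W    W    W    W    L    L    L
a=6:    W    W    W    L    L    L    W    W    W    W
Cells with no legal move (terminal, hence L): (0,0), (0,1), (0,2), (1,0), (1,1), (1,2).
The remaining L cells, each justified by listing all of its moves:
(0,7): L (options (0,4)(W), (0,3)(W) are all W)
(0,8): L (options (0,5)(W), (0,4)(W) are all W)
(0,9): L (options (0,6)(W), (0,5)(W) are all W)
(1,7): L (options (1,4)(W), (1,3)(W) are all W)
(1,8): L (options (1,5)(W), (1,4)(W) are all W)
(1,9): L (options (1,6)(W), (1,5)(W) are all W)
(2,3): L (options (0,3)(W), (2,0)(W) are all W)
(2,4): L (options (0,4)(W), (2,1)(W), (2,0)(W) are all W)
(2,5): L (options (0,5)(W), (2,2)(W), (2,1)(W) are all W)
(3,3): L (options (1,3)(W), (3,0)(W) are all W)
(3,4): L (options (1,4)(W), (3,1)(W), (3,0)(W) are all W)
(3,5): L (options (1,5)(W), (3,2)(W), (3,1)(W) are all W)
(4,0): L (sole option (2,0)(W) is W)
(4,1): L (sole option (2,1)(W) is W)
(4,2): L (sole option (2,2)(W) is W)
(4,7): L (options (2,7)(W), (4,4)(W), (4,3)(W) are all W)
(4,8): L (options (2,8)(W), (4,5)(W), (4,4)(W) are all W)
(4,9): L (options (2,9)(W), (4,6)(W), (4,5)(W) are all W)
(5,0): L (sole option (3,0)(W) is W)
(5,1): L (sole option (3,1)(W) is W)
(5,2): L (sole option (3,2)(W) is W)
(5,7): L (options (3,7)(W), (5,4)(W), (5,3)(W) are all W)
(5,8): L (options (3,8)(W), (5,5)(W), (5,4)(W) are all W)
(5,9): L (options (3,9)(W), (5,6)(W), (5,5)(W) are all W)
(6,3): L (options (4,3)(W), (6,0)(W) are all W)
(6,4): L (options (4,4)(W), (6,1)(W), (6,0)(W) are all W)
(6,5): L (options (4,5)(W), (6,2)(W), (6,1)(W) are all W)
Every other cell has at least one move into one of the L cells above, so it is W.
L cells per row: a=0: 6, a=1: 6, a=2: 3, a=3: 3, a=4: 6, a=5: 6, a=6: 3; total 33.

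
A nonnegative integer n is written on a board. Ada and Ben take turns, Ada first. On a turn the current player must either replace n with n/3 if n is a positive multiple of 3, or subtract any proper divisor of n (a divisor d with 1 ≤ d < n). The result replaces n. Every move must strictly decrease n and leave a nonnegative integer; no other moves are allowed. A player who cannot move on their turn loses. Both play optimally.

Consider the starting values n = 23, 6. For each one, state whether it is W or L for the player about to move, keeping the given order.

Compute win/loss labels from the base case upward. A position with no move is L. Any other position is W if it can reach an L in one move, else L.
n=0: no move → L
n=1: no move → L
n=2: can move to 1, which is L ⇒ W
n=3: can move to 1, which is L ⇒ W
n=4: moves to 2(W), 3(W); every one is W ⇒ L
n=5: can move to 4, which is L ⇒ W
n=6: can move to 4, which is L ⇒ W
n=7: the only move is to 6(W), a W ⇒ L
n=8: can move to 4, which is L ⇒ W
n=9: moves to 3(W), 6(W), 8(W); every one is W ⇒ L
n=10: can move to 9, which is L ⇒ W
n=11: the only move is to 10(W), a W ⇒ L
n=12: can move to 4, which is L ⇒ W
n=13: the only move is to 12(W), a W ⇒ L
n=14: can move to 7, which is L ⇒ W
n=15: moves to 5(W), 10(W), 12(W), 14(W); every one is W ⇒ L
n=16: can move to 15, which is L ⇒ W
n=17: the only move is to 16(W), a W ⇒ L
n=18: can move to 9, which is L ⇒ W
n=19: the only move is to 18(W), a W ⇒ L
n=20: can move to 15, which is L ⇒ W
n=21: can move to 7, which is L ⇒ W
n=22: can move to 11, which is L ⇒ W
n=23: the only move is to 22(W), a W ⇒ L

23: L, 6: W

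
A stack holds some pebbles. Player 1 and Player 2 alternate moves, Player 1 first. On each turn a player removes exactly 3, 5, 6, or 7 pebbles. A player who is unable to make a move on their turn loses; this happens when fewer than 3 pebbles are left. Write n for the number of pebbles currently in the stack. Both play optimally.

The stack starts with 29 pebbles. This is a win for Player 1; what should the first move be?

Label each position W (a win for the player to move) or L (a loss). A position with no legal move is L; any other position is W exactly when some move reaches an L, and L when every move reaches a W.
n=0: no move → L
n=1: no move → L
n=2: no move → L
n=3: →0(L), so W
n=4: →1(L), so W
n=5: →2(L), so W
n=6: →1(L), so W
n=7: →2(L), so W
n=8: →2(L), so W
n=9: →2(L), so W
n=10: →7(W), 5(W), 4(W), 3(W) — all W, so L
n=11: →8(W), 6(W), 5(W), 4(W) — all W, so L
n=12: →9(W), 7(W), 6(W), 5(W) — all W, so L
n=13: →10(L), so W
n=14: →11(L), so W
n=15: →12(L), so W
n=16: →11(L), so W
n=17: →12(L), so W
n=18: →12(L), so W
n=19: →12(L), so W
n=20: →17(W), 15(W), 14(W), 13(W) — all W, so L
n=21: →18(W), 16(W), 15(W), 14(W) — all W, so L
n=22: →19(W), 17(W), 16(W), 15(W) — all W, so L
n=23: →20(L), so W
n=24: →21(L), so W
n=25: →22(L), so W
n=26: →21(L), so W
n=27: →22(L), so W
n=28: →22(L), so W
n=29: →22(L), so W
From 29, the L positions reachable in one move are: 22.

Remove 7, leaving 22.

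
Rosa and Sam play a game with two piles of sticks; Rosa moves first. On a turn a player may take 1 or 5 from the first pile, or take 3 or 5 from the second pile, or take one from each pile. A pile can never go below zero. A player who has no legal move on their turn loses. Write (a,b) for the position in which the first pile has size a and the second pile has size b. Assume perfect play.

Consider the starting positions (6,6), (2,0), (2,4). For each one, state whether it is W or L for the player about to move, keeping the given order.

Build the W/L table. Terminal = L. A non-terminal position is W if it has a move to some L; otherwise it is L.
No move ever increases a pile, so every position that can arise here has a ≤ 6 and b ≤ 6; it is enough to label the cells with 0 ≤ a ≤ 6 and 0 ≤ b ≤ 6.
Every move lowers a or b (never raises either), so fill the grid row by row in increasing a, and left to right within a row: each cell's successors are then already labelled.
      b=0  b=1  b=2  b=3  b=4  b=5  b=6
a=0:    L    L    L    W    W    W    W
a=1:    W    W    W    W    L    L    L
a=2:    L    L    L    W    W    W    W
a=3:    W    W    W    W    L    L    L
a=4:    L    L    L    W    W    W    W
a=5:    W    W    W    W    L    L    L
a=6:    L    L    L    W    W    W    W
Cells with no legal move (terminal, hence L): (0,0), (0,1), (0,2).
The remaining L cells, each justified by listing all of its moves:
(1,4): only reaches (0,4)(W), (1,1)(W), (0,3)(W), all W → L
(1,5): only reaches (0,5)(W), (1,2)(W), (1,0)(W), (0,4)(W), all W → L
(1,6): only reaches (0,6)(W), (1,3)(W), (1,1)(W), (0,5)(W), all W → L
(2,0): only reaches (1,0)(W), which is W → L
(2,1): only reaches (1,1)(W), (1,0)(W), all W → L
(2,2): only reaches (1,2)(W), (1,1)(W), all W → L
(3,4): only reaches (2,4)(W), (3,1)(W), (2,3)(W), all W → L
(3,5): only reaches (2,5)(W), (3,2)(W), (3,0)(W), (2,4)(W), all W → L
(3,6): only reaches (2,6)(W), (3,3)(W), (3,1)(W), (2,5)(W), all W → L
(4,0): only reaches (3,0)(W), which is W → L
(4,1): only reaches (3,1)(W), (3,0)(W), all W → L
(4,2): only reaches (3,2)(W), (3,1)(W), all W → L
(5,4): only reaches (4,4)(W), (0,4)(W), (5,1)(W), (4,3)(W), all W → L
(5,5): only reaches (4,5)(W), (0,5)(W), (5,2)(W), (5,0)(W), (4,4)(W), all W → L
(5,6): only reaches (4,6)(W), (0,6)(W), (5,3)(W), (5,1)(W), (4,5)(W), all W → L
(6,0): only reaches (5,0)(W), (1,0)(W), all W → L
(6,1): only reaches (5,1)(W), (1,1)(W), (5,0)(W), all W → L
(6,2): only reaches (5,2)(W), (1,2)(W), (5,1)(W), all W → L
Every other cell has at least one move into one of the L cells above, so it is W.
(6,6): the move to (5,6) reaches an L cell, so W
(2,0): one of the L cells justified above, so L
(2,4): the move to (1,4) reaches an L cell, so W

(6,6): W, (2,0): L, (2,4): W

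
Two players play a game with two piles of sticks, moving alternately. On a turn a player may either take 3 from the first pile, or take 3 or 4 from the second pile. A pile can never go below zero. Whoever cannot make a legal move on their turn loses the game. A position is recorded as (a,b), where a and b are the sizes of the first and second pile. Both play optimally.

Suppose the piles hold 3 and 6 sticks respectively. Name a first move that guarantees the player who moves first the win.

Move to (3,3).

Use the standard recursion: the mover loses at a terminal position; elsewhere, the mover wins exactly when some move hands the opponent an L position.
No move ever increases a pile, so every position that can arise here has a ≤ 3 and b ≤ 6; it is enough to label the cells with 0 ≤ a ≤ 3 and 0 ≤ b ≤ 6.
Every move lowers a or b (never raises either), so fill the grid row by row in increasing a, and left to right within a row: each cell's successors are then already labelled.
      b=0  b=1  b=2  b=3  b=4  b=5  b=6
a=0:    L    L    L    W    W    W    W
a=1:    L    L    L    W    W    W    W
a=2:    L    L    L    W    W    W    W
a=3:    W    W    W    L    L    L    W
Cells with no legal move (terminal, hence L): (0,0), (0,1), (0,2), (1,0), (1,1), (1,2), (2,0), (2,1), (2,2).
The remaining L cells, each justified by listing all of its moves:
(3,3): moves to (0,3)(W), (3,0)(W); every one is W ⇒ L
(3,4): moves to (0,4)(W), (3,1)(W), (3,0)(W); every one is W ⇒ L
(3,5): moves to (0,5)(W), (3,2)(W), (3,1)(W); every one is W ⇒ L
Every other cell has at least one move into one of the L cells above, so it is W.
From (3,6), the L positions reachable in one move are: (3,3).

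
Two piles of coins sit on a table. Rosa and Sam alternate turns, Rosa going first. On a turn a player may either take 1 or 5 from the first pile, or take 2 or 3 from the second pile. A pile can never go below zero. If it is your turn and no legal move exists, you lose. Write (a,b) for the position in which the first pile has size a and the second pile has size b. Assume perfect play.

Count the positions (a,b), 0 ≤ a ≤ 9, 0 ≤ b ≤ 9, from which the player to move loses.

Use the standard recursion: the mover loses at a terminal position; elsewhere, the mover wins exactly when some move hands the opponent an L position.
Every move lowers a or b (never raises either), so fill the grid row by row in increasing a, and left to right within a row: each cell's successors are then already labelled.
      b=0  b=1  b=2  b=3  b=4  b=5  b=6  b=7  b=8  b=9
a=0:    L    L    W    W    W    L    L    W    W    W
a=1:    W    W    L    L    W    W    W    L    L    W
a=2:    L    L    W    W    W    L    L    W    W    W
a=3:    W    W    L    L    W    W    W    L    L    W
a=4:    L    L    W    W    W    L    L    W    W    W
a=5:    W    W    L    L    W    W    W    L    L    W
a=6:    L    L    W    W    W    L    L    W    W    W
a=7:    W    W    L    L    W    W    W    L    L    W
a=8:    L    L    W    W    W    L    L    W    W    W
a=9:    W    W    L    L    W    W    W    L    L    W
Cells with no legal move (terminal, hence L): (0,0), (0,1).
The remaining L cells, each justified by listing all of its moves:
(0,5): →(0,3)(W), (0,2)(W) — all W, so L
(0,6): →(0,4)(W), (0,3)(W) — all W, so L
(1,2): →(0,2)(W), (1,0)(W) — all W, so L
(1,3): →(0,3)(W), (1,1)(W), (1,0)(W) — all W, so L
(1,7): →(0,7)(W), (1,5)(W), (1,4)(W) — all W, so L
(1,8): →(0,8)(W), (1,6)(W), (1,5)(W) — all W, so L
(2,0): →(1,0)(W) only, which is W, so L
(2,1): →(1,1)(W) only, which is W, so L
(2,5): →(1,5)(W), (2,3)(W), (2,2)(W) — all W, so L
(2,6): →(1,6)(W), (2,4)(W), (2,3)(W) — all W, so L
(3,2): →(2,2)(W), (3,0)(W) — all W, so L
(3,3): →(2,3)(W), (3,1)(W), (3,0)(W) — all W, so L
(3,7): →(2,7)(W), (3,5)(W), (3,4)(W) — all W, so L
(3,8): →(2,8)(W), (3,6)(W), (3,5)(W) — all W, so L
(4,0): →(3,0)(W) only, which is W, so L
(4,1): →(3,1)(W) only, which is W, so L
(4,5): →(3,5)(W), (4,3)(W), (4,2)(W) — all W, so L
(4,6): →(3,6)(W), (4,4)(W), (4,3)(W) — all W, so L
(5,2): →(4,2)(W), (0,2)(W), (5,0)(W) — all W, so L
(5,3): →(4,3)(W), (0,3)(W), (5,1)(W), (5,0)(W) — all W, so L
(5,7): →(4,7)(W), (0,7)(W), (5,5)(W), (5,4)(W) — all W, so L
(5,8): →(4,8)(W), (0,8)(W), (5,6)(W), (5,5)(W) — all W, so L
(6,0): →(5,0)(W), (1,0)(W) — all W, so L
(6,1): →(5,1)(W), (1,1)(W) — all W, so L
(6,5): →(5,5)(W), (1,5)(W), (6,3)(W), (6,2)(W) — all W, so L
(6,6): →(5,6)(W), (1,6)(W), (6,4)(W), (6,3)(W) — all W, so L
(7,2): →(6,2)(W), (2,2)(W), (7,0)(W) — all W, so L
(7,3): →(6,3)(W), (2,3)(W), (7,1)(W), (7,0)(W) — all W, so L
(7,7): →(6,7)(W), (2,7)(W), (7,5)(W), (7,4)(W) — all W, so L
(7,8): →(6,8)(W), (2,8)(W), (7,6)(W), (7,5)(W) — all W, so L
(8,0): →(7,0)(W), (3,0)(W) — all W, so L
(8,1): →(7,1)(W), (3,1)(W) — all W, so L
(8,5): →(7,5)(W), (3,5)(W), (8,3)(W), (8,2)(W) — all W, so L
(8,6): →(7,6)(W), (3,6)(W), (8,4)(W), (8,3)(W) — all W, so L
(9,2): →(8,2)(W), (4,2)(W), (9,0)(W) — all W, so L
(9,3): →(8,3)(W), (4,3)(W), (9,1)(W), (9,0)(W) — all W, so L
(9,7): →(8,7)(W), (4,7)(W), (9,5)(W), (9,4)(W) — all W, so L
(9,8): →(8,8)(W), (4,8)(W), (9,6)(W), (9,5)(W) — all W, so L
Every other cell has at least one move into one of the L cells above, so it is W.
L cells per row: a=0: 4, a=1: 4, a=2: 4, a=3: 4, a=4: 4, a=5: 4, a=6: 4, a=7: 4, a=8: 4, a=9: 4; total 40.

40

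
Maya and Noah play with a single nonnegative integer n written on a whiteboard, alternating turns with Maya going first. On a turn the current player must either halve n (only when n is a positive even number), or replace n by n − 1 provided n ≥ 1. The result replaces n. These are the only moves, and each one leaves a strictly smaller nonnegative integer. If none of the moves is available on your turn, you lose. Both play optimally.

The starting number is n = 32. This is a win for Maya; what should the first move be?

Move to 31.

Label each position W (a win for the player to move) or L (a loss). A position with no legal move is L; any other position is W exactly when some move reaches an L, and L when every move reaches a W.
n=0: no move → L
n=1: can move to 0, which is L ⇒ W
n=2: the only move is to 1(W), a W ⇒ L
n=3: can move to 2, which is L ⇒ W
n=4: can move to 2, which is L ⇒ W
n=5: the only move is to 4(W), a W ⇒ L
n=6: can move to 5, which is L ⇒ W
n=7: the only move is to 6(W), a W ⇒ L
n=8: can move to 7, which is L ⇒ W
n=9: the only move is to 8(W), a W ⇒ L
n=10: can move to 5, which is L ⇒ W
n=11: the only move is to 10(W), a W ⇒ L
n=12: can move to 11, which is L ⇒ W
n=13: the only move is to 12(W), a W ⇒ L
n=14: can move to 7, which is L ⇒ W
n=15: the only move is to 14(W), a W ⇒ L
n=16: can move to 15, which is L ⇒ W
n=17: the only move is to 16(W), a W ⇒ L
n=18: can move to 9, which is L ⇒ W
n=19: the only move is to 18(W), a W ⇒ L
n=20: can move to 19, which is L ⇒ W
n=21: the only move is to 20(W), a W ⇒ L
n=22: can move to 11, which is L ⇒ W
n=23: the only move is to 22(W), a W ⇒ L
n=24: can move to 23, which is L ⇒ W
n=25: the only move is to 24(W), a W ⇒ L
n=26: can move to 13, which is L ⇒ W
n=27: the only move is to 26(W), a W ⇒ L
n=28: can move to 27, which is L ⇒ W
n=29: the only move is to 28(W), a W ⇒ L
n=30: can move to 15, which is L ⇒ W
n=31: the only move is to 30(W), a W ⇒ L
n=32: can move to 31, which is L ⇒ W
From 32, the L positions reachable in one move are: 31.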